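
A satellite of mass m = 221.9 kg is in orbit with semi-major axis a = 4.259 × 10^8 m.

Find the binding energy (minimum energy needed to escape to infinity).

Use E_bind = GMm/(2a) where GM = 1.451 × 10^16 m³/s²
a = 4.259 × 10^8 m
GM = 1.451 × 10^16 m³/s²
m = 221.9 kg
GMm = 1.451 × 10^16 × 221.9 = 3.21977 × 10^18 m³·kg/s²
2a = 8.518 × 10^8 m
E_bind = GMm/(2a) = 3.77996 × 10^9 J ≈ 3.78 GJ

Final answer: 3.78 GJ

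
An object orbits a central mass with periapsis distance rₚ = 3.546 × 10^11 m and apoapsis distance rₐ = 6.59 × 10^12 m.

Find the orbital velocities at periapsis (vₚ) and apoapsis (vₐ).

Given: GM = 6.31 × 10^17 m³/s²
rₚ = 3.546 × 10^11 m
rₐ = 6.59 × 10^12 m
GM = 6.31 × 10^17 m³/s²
a = (rₚ + rₐ)/2 = 3.4723 × 10^12 m
Vis-viva: v² = GM (2/r − 1/a)
vₚ² = 6.31 × 10^17 × (5.64016 × 10^-12 − 2.87994 × 10^-13) = 3.37722 × 10^6 m²/s²
vₚ = 1837.72 m/s ≈ 1.838 km/s
vₐ² = 6.31 × 10^17 × (3.0349 × 10^-13 − 2.87994 × 10^-13) = 9778.35 m²/s²
vₐ = 98.8855 m/s ≈ 98.89 m/s

Final answer: vₚ = 1.838 km/s, vₐ = 98.89 m/s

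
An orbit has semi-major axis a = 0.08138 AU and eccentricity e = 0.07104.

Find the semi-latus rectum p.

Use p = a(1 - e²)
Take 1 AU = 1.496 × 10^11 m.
a = 0.08138 AU = 1.21744 × 10^10 m
e = 0.07104,  e² = 0.00504668,  1 − e² = 0.994953
p = a(1 − e²) = 1.21744 × 10^10 m × 0.994953 = 1.2113 × 10^10 m ≈ 0.08097 AU

Final answer: p = 0.08097 AU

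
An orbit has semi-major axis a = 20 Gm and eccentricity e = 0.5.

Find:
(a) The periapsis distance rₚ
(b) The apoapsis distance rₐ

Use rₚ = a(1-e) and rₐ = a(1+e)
a = 20 Gm = 2 × 10^10 m
e = 0.5:  1 − e = 0.5,  1 + e = 1.5
(a) rₚ = a(1 − e) = 2 × 10^10 m × 0.5 = 1 × 10^10 m ≈ 10 Gm
(b) rₐ = a(1 + e) = 2 × 10^10 m × 1.5 = 3 × 10^10 m ≈ 30 Gm

Final answer:
(a) rₚ = 10 Gm
(b) rₐ = 30 Gm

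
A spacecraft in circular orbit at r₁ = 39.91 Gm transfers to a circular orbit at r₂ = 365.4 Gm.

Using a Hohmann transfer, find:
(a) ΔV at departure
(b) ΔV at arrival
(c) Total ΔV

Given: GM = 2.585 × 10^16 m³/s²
r₁ = 39.91 Gm = 3.991 × 10^10 m
r₂ = 365.4 Gm = 3.654 × 10^11 m
GM = 2.585 × 10^16 m³/s²
Transfer ellipse: a_t = (r₁ + r₂)/2 = 2.02655 × 10^11 m
Circular speed at r₁: v₁ = √(GM/r₁) = 804.803 m/s
Transfer speed at r₁ (periapsis): v₁ₜ = √(GM(2/r₁ − 1/a_t)) = 1080.67 m/s
(a) ΔV₁ = v₁ₜ − v₁ = 275.872 m/s ≈ 275.9 m/s
Circular speed at r₂: v₂ = √(GM/r₂) = 265.978 m/s
Transfer speed at r₂ (apoapsis): v₂ₜ = √(GM(2/r₂ − 1/a_t)) = 118.034 m/s
(b) ΔV₂ = v₂ − v₂ₜ = 147.944 m/s ≈ 147.9 m/s
(c) ΔV_total = ΔV₁ + ΔV₂ = 423.816 m/s ≈ 423.8 m/s

Final answer:
(a) ΔV₁ = 275.9 m/s
(b) ΔV₂ = 147.9 m/s
(c) ΔV_total = 423.8 m/s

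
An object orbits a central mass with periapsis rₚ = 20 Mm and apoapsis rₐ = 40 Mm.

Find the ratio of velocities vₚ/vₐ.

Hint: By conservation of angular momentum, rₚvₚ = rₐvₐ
rₚ = 20 Mm = 2 × 10^7 m
rₐ = 40 Mm = 4 × 10^7 m
rₚvₚ = rₐvₐ  ⇒  vₚ/vₐ = rₐ/rₚ
vₚ/vₐ = (4 × 10^7) / (2 × 10^7) = 2

Final answer: vₚ/vₐ = 2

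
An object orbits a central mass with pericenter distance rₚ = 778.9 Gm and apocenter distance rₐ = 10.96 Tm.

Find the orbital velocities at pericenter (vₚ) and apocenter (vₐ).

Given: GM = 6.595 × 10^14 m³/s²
rₚ = 778.9 Gm = 7.789 × 10^11 m
rₐ = 10.96 Tm = 1.096 × 10^13 m
GM = 6.595 × 10^14 m³/s²
a = (rₚ + rₐ)/2 = 5.86945 × 10^12 m
Vis-viva: v² = GM (2/r − 1/a)
vₚ² = 6.595 × 10^14 × (2.56772 × 10^-12 − 1.70374 × 10^-13) = 1581.05 m²/s²
vₚ = 39.7624 m/s ≈ 39.76 m/s
vₐ² = 6.595 × 10^14 × (1.82482 × 10^-13 − 1.70374 × 10^-13) = 7.98525 m²/s²
vₐ = 2.82582 m/s ≈ 2.826 m/s

Final answer: vₚ = 39.76 m/s, vₐ = 2.826 m/s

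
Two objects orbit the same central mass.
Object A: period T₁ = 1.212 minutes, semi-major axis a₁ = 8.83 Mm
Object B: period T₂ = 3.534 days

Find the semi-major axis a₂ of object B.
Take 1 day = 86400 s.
T₁ = 1.212 minutes = 72.72 s
T₂ = 3.534 days = 305338 s
a₁ = 8.83 Mm = 8.83 × 10^6 m
Kepler's third law: (T₂/T₁)² = (a₂/a₁)³  ⇒  a₂ = a₁ (T₂/T₁)^(2/3)
T₂/T₁ = 4198.81
(T₂/T₁)^(2/3) = 260.266
a₂ = 8.83 × 10^6 m × 260.266 = 2.29815 × 10^9 m ≈ 2.298 Gm

Final answer: a₂ = 2.298 Gm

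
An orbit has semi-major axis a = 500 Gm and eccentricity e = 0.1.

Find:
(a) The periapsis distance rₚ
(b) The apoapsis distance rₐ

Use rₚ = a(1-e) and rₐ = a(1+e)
a = 500 Gm = 5 × 10^11 m
e = 0.1:  1 − e = 0.9,  1 + e = 1.1
(a) rₚ = a(1 − e) = 5 × 10^11 m × 0.9 = 4.5 × 10^11 m ≈ 450 Gm
(b) rₐ = a(1 + e) = 5 × 10^11 m × 1.1 = 5.5 × 10^11 m ≈ 550 Gm

Final answer:
(a) rₚ = 450 Gm
(b) rₐ = 550 Gm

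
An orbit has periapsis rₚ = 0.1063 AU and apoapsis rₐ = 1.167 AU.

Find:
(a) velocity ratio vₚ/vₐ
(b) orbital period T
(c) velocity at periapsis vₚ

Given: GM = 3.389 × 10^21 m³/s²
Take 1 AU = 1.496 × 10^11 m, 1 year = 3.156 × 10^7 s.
rₚ = 0.1063 AU = 1.59025 × 10^10 m
rₐ = 1.167 AU = 1.74583 × 10^11 m
GM = 3.389 × 10^21 m³/s²
a = (rₚ + rₐ)/2 = 9.52428 × 10^10 m
e = (rₐ − rₚ)/(rₐ + rₚ) = (1.58681 × 10^11) / (1.90486 × 10^11) = 0.833032
(a) vₚ/vₐ = rₐ/rₚ (angular momentum) = (1.74583 × 10^11) / (1.59025 × 10^10) = 10.9784 ≈ 10.98
(b) a³ = 8.63967 × 10^32 m³;  T = 2π √(a³/GM) = 2π × 504909 s = 3.17243 × 10^6 s ≈ 0.1005 years
(c) vₚ² = GM (2/rₚ − 1/a) = 3.389 × 10^21 × (1.25767 × 10^-10 − 1.04995 × 10^-11) = 3.9064 × 10^11 m²/s²;  vₚ = 625012 m/s ≈ 131.9 AU/year

Final answer:
(a) velocity ratio vₚ/vₐ = 10.98
(b) orbital period T = 0.1005 years
(c) velocity at periapsis vₚ = 131.9 AU/year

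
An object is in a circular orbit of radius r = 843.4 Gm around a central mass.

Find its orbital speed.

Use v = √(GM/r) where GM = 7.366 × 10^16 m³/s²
r = 843.4 Gm = 8.434 × 10^11 m
GM = 7.366 × 10^16 m³/s²
GM/r = (7.366 × 10^16) / (8.434 × 10^11) = 87337 m²/s²
v = √(GM/r) = 295.528 m/s ≈ 295.5 m/s

Final answer: 295.5 m/s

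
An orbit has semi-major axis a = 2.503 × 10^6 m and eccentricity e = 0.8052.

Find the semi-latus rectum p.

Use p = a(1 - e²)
a = 2.503 × 10^6 m
e = 0.8052,  e² = 0.648347,  1 − e² = 0.351653
p = a(1 − e²) = 2.503 × 10^6 m × 0.351653 = 880187 m ≈ 8.802 × 10^5 m

Final answer: p = 8.802 × 10^5 m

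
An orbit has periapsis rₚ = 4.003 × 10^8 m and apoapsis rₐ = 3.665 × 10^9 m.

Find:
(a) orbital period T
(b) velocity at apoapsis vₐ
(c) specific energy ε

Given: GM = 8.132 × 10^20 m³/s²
rₚ = 4.003 × 10^8 m
rₐ = 3.665 × 10^9 m
GM = 8.132 × 10^20 m³/s²
a = (rₚ + rₐ)/2 = 2.03265 × 10^9 m
e = (rₐ − rₚ)/(rₐ + rₚ) = (3.2647 × 10^9) / (4.0653 × 10^9) = 0.803065
(a) a³ = 8.39823 × 10^27 m³;  T = 2π √(a³/GM) = 2π × 3213.63 s = 20191.8 s ≈ 5.609 hours
(b) vₐ² = GM (2/rₐ − 1/a) = 8.132 × 10^20 × (5.45703 × 10^-10 − 4.91969 × 10^-10) = 4.36965 × 10^10 m²/s²;  vₐ = 209037 m/s ≈ 209 km/s
(c) 2a = 4.0653 × 10^9 m;  ε = −GM/(2a) = -2.00034 × 10^11 J/kg ≈ -200 GJ/kg

Final answer:
(a) orbital period T = 5.609 hours
(b) velocity at apoapsis vₐ = 209 km/s
(c) specific energy ε = -200 GJ/kg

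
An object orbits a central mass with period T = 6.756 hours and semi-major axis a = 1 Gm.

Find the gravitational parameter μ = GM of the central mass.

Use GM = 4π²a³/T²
T = 6.756 hours = 24321.6 s
a = 1 Gm = 1 × 10^9 m
a³ = 1 × 10^27 m³
T² = 5.9154 × 10^8 s²
GM = 4π² × (1 × 10^27) / (5.9154 × 10^8) = 6.67383 × 10^19 m³/s²
GM ≈ 6.674 × 10^19 m³/s²

Final answer: GM = 6.674 × 10^19 m³/s²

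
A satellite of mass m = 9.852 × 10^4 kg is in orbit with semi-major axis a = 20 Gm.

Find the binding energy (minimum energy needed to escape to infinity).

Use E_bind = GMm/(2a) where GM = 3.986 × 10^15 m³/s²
a = 20 Gm = 2 × 10^10 m
GM = 3.986 × 10^15 m³/s²
m = 9.852 × 10^4 kg
GMm = 3.986 × 10^15 × 98520 = 3.92701 × 10^20 m³·kg/s²
2a = 4 × 10^10 m
E_bind = GMm/(2a) = 9.81752 × 10^9 J ≈ 9.818 GJ

Final answer: 9.818 GJ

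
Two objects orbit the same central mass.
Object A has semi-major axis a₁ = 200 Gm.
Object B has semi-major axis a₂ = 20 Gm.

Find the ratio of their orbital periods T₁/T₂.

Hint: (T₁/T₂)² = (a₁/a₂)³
a₁ = 200 Gm = 2 × 10^11 m
a₂ = 20 Gm = 2 × 10^10 m
a₁/a₂ = 10
T₁/T₂ = (a₁/a₂)^(3/2) = (10)^1.5 = 31.6228

Final answer: T₁/T₂ = 31.62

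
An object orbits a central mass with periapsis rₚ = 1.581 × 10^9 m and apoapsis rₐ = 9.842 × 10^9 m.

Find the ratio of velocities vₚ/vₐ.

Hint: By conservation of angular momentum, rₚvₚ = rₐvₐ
rₚ = 1.581 × 10^9 m
rₐ = 9.842 × 10^9 m
rₚvₚ = rₐvₐ  ⇒  vₚ/vₐ = rₐ/rₚ
vₚ/vₐ = (9.842 × 10^9) / (1.581 × 10^9) = 6.22517

Final answer: vₚ/vₐ = 6.225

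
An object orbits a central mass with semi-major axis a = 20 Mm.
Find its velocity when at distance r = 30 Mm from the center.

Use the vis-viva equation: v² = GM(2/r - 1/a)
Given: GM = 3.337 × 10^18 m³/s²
a = 20 Mm = 2 × 10^7 m
r = 30 Mm = 3 × 10^7 m
GM = 3.337 × 10^18 m³/s²
2/r − 1/a = 6.66667 × 10^-8 − 5 × 10^-8 = 1.66667 × 10^-8 m⁻¹
v² = GM (2/r − 1/a) = 5.56167 × 10^10 m²/s²
v = 235832 m/s ≈ 235.8 km/s

Final answer: 235.8 km/s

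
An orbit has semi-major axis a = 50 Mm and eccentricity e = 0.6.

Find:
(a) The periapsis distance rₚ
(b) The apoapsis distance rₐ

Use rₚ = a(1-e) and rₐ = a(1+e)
a = 50 Mm = 5 × 10^7 m
e = 0.6:  1 − e = 0.4,  1 + e = 1.6
(a) rₚ = a(1 − e) = 5 × 10^7 m × 0.4 = 2 × 10^7 m ≈ 20 Mm
(b) rₐ = a(1 + e) = 5 × 10^7 m × 1.6 = 8 × 10^7 m ≈ 80 Mm

Final answer:
(a) rₚ = 20 Mm
(b) rₐ = 80 Mm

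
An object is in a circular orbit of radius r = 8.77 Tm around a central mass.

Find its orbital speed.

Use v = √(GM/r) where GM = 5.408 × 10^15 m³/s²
r = 8.77 Tm = 8.77 × 10^12 m
GM = 5.408 × 10^15 m³/s²
GM/r = (5.408 × 10^15) / (8.77 × 10^12) = 616.648 m²/s²
v = √(GM/r) = 24.8324 m/s ≈ 24.83 m/s

Final answer: 24.83 m/s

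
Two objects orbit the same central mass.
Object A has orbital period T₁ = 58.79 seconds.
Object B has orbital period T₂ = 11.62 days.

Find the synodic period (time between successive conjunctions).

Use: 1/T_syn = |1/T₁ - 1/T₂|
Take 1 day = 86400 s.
T₁ = 58.79 seconds
T₂ = 11.62 days = 1.00397 × 10^6 s
1/T₁ = 0.0170097 s⁻¹
1/T₂ = 9.96048 × 10^-7 s⁻¹
|1/T₁ − 1/T₂| = 0.0170087 s⁻¹
T_syn = 1 / |1/T₁ − 1/T₂| = 58.7934 s ≈ 58.79 seconds

Final answer: T_syn = 58.79 seconds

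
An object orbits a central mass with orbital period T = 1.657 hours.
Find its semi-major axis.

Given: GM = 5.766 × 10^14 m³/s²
T = 1.657 hours = 5965.2 s
GM = 5.766 × 10^14 m³/s²
Kepler's third law: a³ = GM T² / (4π²)
T² = 3.55836 × 10^7 s²
a³ = (5.766 × 10^14) × (3.55836 × 10^7) / (4π²) = 5.19715 × 10^20 m³
a = (a³)^(1/3) = 8.03998 × 10^6 m ≈ 8.04 Mm

Final answer: 8.04 Mm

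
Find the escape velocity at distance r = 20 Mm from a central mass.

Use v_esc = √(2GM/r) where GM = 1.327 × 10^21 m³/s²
r = 20 Mm = 2 × 10^7 m
GM = 1.327 × 10^21 m³/s²
2GM/r = 2 × (1.327 × 10^21) / (2 × 10^7) = 1.327 × 10^14 m²/s²
v_esc = √(2GM/r) = 1.15195 × 10^7 m/s ≈ 1.152 × 10^4 km/s

Final answer: 1.152 × 10^4 km/s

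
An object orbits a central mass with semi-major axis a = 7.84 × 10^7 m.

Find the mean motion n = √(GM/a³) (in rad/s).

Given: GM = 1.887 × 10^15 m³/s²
a = 7.84 × 10^7 m
GM = 1.887 × 10^15 m³/s²
a³ = 4.8189 × 10^23 m³
GM/a³ = (1.887 × 10^15) / (4.8189 × 10^23) = 3.91583 × 10^-9 s⁻²
n = √(GM/a³) = 6.25766 × 10^-5 rad/s ≈ 6.258 × 10^-5 rad/s

Final answer: n = 6.258 × 10^-5 rad/s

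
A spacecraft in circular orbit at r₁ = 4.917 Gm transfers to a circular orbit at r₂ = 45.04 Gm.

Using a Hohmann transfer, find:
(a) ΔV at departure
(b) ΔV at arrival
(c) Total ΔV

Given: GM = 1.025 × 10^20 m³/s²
r₁ = 4.917 Gm = 4.917 × 10^9 m
r₂ = 45.04 Gm = 4.504 × 10^10 m
GM = 1.025 × 10^20 m³/s²
Transfer ellipse: a_t = (r₁ + r₂)/2 = 2.49785 × 10^10 m
Circular speed at r₁: v₁ = √(GM/r₁) = 144382 m/s
Transfer speed at r₁ (periapsis): v₁ₜ = √(GM(2/r₁ − 1/a_t)) = 193878 m/s
(a) ΔV₁ = v₁ₜ − v₁ = 49496.1 m/s ≈ 49.5 km/s
Circular speed at r₂: v₂ = √(GM/r₂) = 47704.9 m/s
Transfer speed at r₂ (apoapsis): v₂ₜ = √(GM(2/r₂ − 1/a_t)) = 21165.6 m/s
(b) ΔV₂ = v₂ − v₂ₜ = 26539.3 m/s ≈ 26.54 km/s
(c) ΔV_total = ΔV₁ + ΔV₂ = 76035.4 m/s ≈ 76.04 km/s

Final answer:
(a) ΔV₁ = 49.5 km/s
(b) ΔV₂ = 26.54 km/s
(c) ΔV_total = 76.04 km/s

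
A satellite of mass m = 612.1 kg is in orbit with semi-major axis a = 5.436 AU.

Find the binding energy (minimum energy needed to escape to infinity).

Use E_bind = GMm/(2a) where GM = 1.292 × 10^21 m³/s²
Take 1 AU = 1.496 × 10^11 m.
a = 5.436 AU = 8.13226 × 10^11 m
GM = 1.292 × 10^21 m³/s²
m = 612.1 kg
GMm = 1.292 × 10^21 × 612.1 = 7.90833 × 10^23 m³·kg/s²
2a = 1.62645 × 10^12 m
E_bind = GMm/(2a) = 4.86232 × 10^11 J ≈ 486.2 GJ

Final answer: 486.2 GJ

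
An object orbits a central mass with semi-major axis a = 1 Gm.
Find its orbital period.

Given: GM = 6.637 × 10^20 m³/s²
a = 1 Gm = 1 × 10^9 m
GM = 6.637 × 10^20 m³/s²
a³ = 1 × 10^27 m³
T = 2π √(a³/GM) = 2π √((1 × 10^27) / (6.637 × 10^20)) = 2π × 1227.48 s
T = 7712.48 s ≈ 2.142 hours

Final answer: 2.142 hours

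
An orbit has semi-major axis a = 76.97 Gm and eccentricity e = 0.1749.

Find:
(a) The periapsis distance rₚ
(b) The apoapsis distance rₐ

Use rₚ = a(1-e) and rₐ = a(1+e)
a = 76.97 Gm = 7.697 × 10^10 m
e = 0.1749:  1 − e = 0.8251,  1 + e = 1.1749
(a) rₚ = a(1 − e) = 7.697 × 10^10 m × 0.8251 = 6.35079 × 10^10 m ≈ 63.51 Gm
(b) rₐ = a(1 + e) = 7.697 × 10^10 m × 1.1749 = 9.04321 × 10^10 m ≈ 90.43 Gm

Final answer:
(a) rₚ = 63.51 Gm
(b) rₐ = 90.43 Gm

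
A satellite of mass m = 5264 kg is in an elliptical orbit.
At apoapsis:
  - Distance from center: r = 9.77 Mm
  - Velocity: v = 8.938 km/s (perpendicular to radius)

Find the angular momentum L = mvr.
r = 9.77 Mm = 9.77 × 10^6 m
v = 8.938 km/s = 8938 m/s
vr = 8938 × 9.77 × 10^6 = 8.73243 × 10^10 m²/s
L = m × vr = 5264 × 8.73243 × 10^10 = 4.59675 × 10^14 kg·m²/s ≈ 4.597 × 10^14 kg·m²/s

Final answer: L = 4.597 × 10^14 kg·m²/s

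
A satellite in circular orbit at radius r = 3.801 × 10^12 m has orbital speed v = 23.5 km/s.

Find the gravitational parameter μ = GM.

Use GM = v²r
r = 3.801 × 10^12 m
v = 23.5 km/s = 23500 m/s
v² = 5.5225 × 10^8 m²/s²
GM = v²r = 5.5225 × 10^8 × 3.801 × 10^12 = 2.0991 × 10^21 m³/s²
GM ≈ 2.099 × 10^21 m³/s²

Final answer: GM = 2.099 × 10^21 m³/s²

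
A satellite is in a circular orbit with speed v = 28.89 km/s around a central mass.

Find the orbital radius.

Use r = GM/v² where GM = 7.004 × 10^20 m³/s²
v = 28.89 km/s = 28890 m/s
GM = 7.004 × 10^20 m³/s²
v² = 8.34632 × 10^8 m²/s²
r = GM/v² = (7.004 × 10^20) / (8.34632 × 10^8) = 8.39172 × 10^11 m ≈ 839.2 Gm

Final answer: 839.2 Gm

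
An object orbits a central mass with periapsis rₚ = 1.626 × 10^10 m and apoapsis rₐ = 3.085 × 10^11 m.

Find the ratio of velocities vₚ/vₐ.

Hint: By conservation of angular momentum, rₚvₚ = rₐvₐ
rₚ = 1.626 × 10^10 m
rₐ = 3.085 × 10^11 m
rₚvₚ = rₐvₐ  ⇒  vₚ/vₐ = rₐ/rₚ
vₚ/vₐ = (3.085 × 10^11) / (1.626 × 10^10) = 18.9729

Final answer: vₚ/vₐ = 18.97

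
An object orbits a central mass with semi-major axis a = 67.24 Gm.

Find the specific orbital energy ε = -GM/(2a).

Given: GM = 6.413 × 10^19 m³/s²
a = 67.24 Gm = 6.724 × 10^10 m
GM = 6.413 × 10^19 m³/s²
2a = 1.3448 × 10^11 m
ε = −GM/(2a) = -4.76874 × 10^8 J/kg ≈ -476.9 MJ/kg

Final answer: -476.9 MJ/kg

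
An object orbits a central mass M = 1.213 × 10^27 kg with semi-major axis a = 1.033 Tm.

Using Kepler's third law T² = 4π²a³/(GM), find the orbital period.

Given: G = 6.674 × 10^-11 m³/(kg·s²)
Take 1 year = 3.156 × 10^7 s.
M = 1.213 × 10^27 kg
GM = G × M = 6.674 × 10^-11 × 1.213 × 10^27 = 8.09556 × 10^16 m³/s²
a = 1.033 Tm = 1.033 × 10^12 m
a³ = 1.1023 × 10^36 m³
T = 2π √(a³/GM) = 2π √((1.1023 × 10^36) / (8.09556 × 10^16)) = 2π × 3.69001 × 10^9 s
T = 2.3185 × 10^10 s ≈ 734.6 years

Final answer: 734.6 years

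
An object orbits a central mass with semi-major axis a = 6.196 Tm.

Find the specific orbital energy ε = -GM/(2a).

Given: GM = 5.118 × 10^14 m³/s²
a = 6.196 Tm = 6.196 × 10^12 m
GM = 5.118 × 10^14 m³/s²
2a = 1.2392 × 10^13 m
ε = −GM/(2a) = -41.3008 J/kg ≈ -41.3 J/kg

Final answer: -41.3 J/kg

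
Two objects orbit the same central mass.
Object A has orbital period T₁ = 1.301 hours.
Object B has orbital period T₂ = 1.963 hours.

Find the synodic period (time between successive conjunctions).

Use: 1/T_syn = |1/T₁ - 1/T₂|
T₁ = 1.301 hours = 4683.6 s
T₂ = 1.963 hours = 7066.8 s
1/T₁ = 0.000213511 s⁻¹
1/T₂ = 0.000141507 s⁻¹
|1/T₁ − 1/T₂| = 7.20042 × 10^-5 s⁻¹
T_syn = 1 / |1/T₁ − 1/T₂| = 13888.1 s ≈ 3.858 hours

Final answer: T_syn = 3.858 hours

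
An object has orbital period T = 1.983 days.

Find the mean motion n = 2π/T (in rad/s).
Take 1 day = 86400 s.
T = 1.983 days = 171331 s
n = 2π / 171331 s = 3.66727 × 10^-5 rad/s ≈ 3.667 × 10^-5 rad/s

Final answer: n = 3.667 × 10^-5 rad/s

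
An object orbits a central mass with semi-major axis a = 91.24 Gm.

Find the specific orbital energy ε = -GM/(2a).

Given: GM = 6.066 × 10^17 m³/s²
a = 91.24 Gm = 9.124 × 10^10 m
GM = 6.066 × 10^17 m³/s²
2a = 1.8248 × 10^11 m
ε = −GM/(2a) = -3.3242 × 10^6 J/kg ≈ -3.324 MJ/kg

Final answer: -3.324 MJ/kg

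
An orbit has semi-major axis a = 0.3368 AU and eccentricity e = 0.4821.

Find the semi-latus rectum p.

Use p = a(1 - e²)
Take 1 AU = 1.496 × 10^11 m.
a = 0.3368 AU = 5.03853 × 10^10 m
e = 0.4821,  e² = 0.23242,  1 − e² = 0.76758
p = a(1 − e²) = 5.03853 × 10^10 m × 0.76758 = 3.86747 × 10^10 m ≈ 0.2585 AU

Final answer: p = 0.2585 AU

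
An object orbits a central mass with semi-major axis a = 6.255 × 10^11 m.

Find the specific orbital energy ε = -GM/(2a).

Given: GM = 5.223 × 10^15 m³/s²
a = 6.255 × 10^11 m
GM = 5.223 × 10^15 m³/s²
2a = 1.251 × 10^12 m
ε = −GM/(2a) = -4175.06 J/kg ≈ -4.175 kJ/kg

Final answer: -4.175 kJ/kg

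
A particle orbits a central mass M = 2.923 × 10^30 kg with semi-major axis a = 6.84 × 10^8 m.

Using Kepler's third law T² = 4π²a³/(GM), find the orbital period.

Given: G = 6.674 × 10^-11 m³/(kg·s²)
M = 2.923 × 10^30 kg
GM = G × M = 6.674 × 10^-11 × 2.923 × 10^30 = 1.95081 × 10^20 m³/s²
a = 6.84 × 10^8 m
a³ = 3.20014 × 10^26 m³
T = 2π √(a³/GM) = 2π √((3.20014 × 10^26) / (1.95081 × 10^20)) = 2π × 1280.79 s
T = 8047.42 s ≈ 2.235 hours

Final answer: 2.235 hours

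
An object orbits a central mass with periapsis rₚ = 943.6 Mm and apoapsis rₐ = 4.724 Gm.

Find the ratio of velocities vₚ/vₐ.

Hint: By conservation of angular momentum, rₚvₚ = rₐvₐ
rₚ = 943.6 Mm = 9.436 × 10^8 m
rₐ = 4.724 Gm = 4.724 × 10^9 m
rₚvₚ = rₐvₐ  ⇒  vₚ/vₐ = rₐ/rₚ
vₚ/vₐ = (4.724 × 10^9) / (9.436 × 10^8) = 5.00636

Final answer: vₚ/vₐ = 5.006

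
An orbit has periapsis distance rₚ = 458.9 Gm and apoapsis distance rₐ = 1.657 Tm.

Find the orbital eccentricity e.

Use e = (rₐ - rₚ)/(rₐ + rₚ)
rₚ = 458.9 Gm = 4.589 × 10^11 m
rₐ = 1.657 Tm = 1.657 × 10^12 m
rₐ − rₚ = 1.1981 × 10^12 m
rₐ + rₚ = 2.1159 × 10^12 m
e = (rₐ − rₚ)/(rₐ + rₚ) = 0.566237

Final answer: e = 0.5662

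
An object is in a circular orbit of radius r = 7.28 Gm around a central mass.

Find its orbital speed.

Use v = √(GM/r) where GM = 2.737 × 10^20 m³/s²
r = 7.28 Gm = 7.28 × 10^9 m
GM = 2.737 × 10^20 m³/s²
GM/r = (2.737 × 10^20) / (7.28 × 10^9) = 3.75962 × 10^10 m²/s²
v = √(GM/r) = 193897 m/s ≈ 193.9 km/s

Final answer: 193.9 km/s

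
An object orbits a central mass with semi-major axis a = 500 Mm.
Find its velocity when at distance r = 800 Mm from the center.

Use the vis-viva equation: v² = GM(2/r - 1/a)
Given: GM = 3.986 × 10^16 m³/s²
a = 500 Mm = 5 × 10^8 m
r = 800 Mm = 8 × 10^8 m
GM = 3.986 × 10^16 m³/s²
2/r − 1/a = 2.5 × 10^-9 − 2 × 10^-9 = 5 × 10^-10 m⁻¹
v² = GM (2/r − 1/a) = 1.993 × 10^7 m²/s²
v = 4464.3 m/s ≈ 4.464 km/s

Final answer: 4.464 km/s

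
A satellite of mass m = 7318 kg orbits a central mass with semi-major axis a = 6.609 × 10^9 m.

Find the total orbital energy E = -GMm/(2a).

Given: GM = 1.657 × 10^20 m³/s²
a = 6.609 × 10^9 m
GM = 1.657 × 10^20 m³/s²
2a = 1.3218 × 10^10 m
GMm = 1.657 × 10^20 × 7318 = 1.21259 × 10^24 m³·kg/s²
E = −GMm/(2a) = -9.1738 × 10^13 J ≈ -91.74 TJ

Final answer: -91.74 TJ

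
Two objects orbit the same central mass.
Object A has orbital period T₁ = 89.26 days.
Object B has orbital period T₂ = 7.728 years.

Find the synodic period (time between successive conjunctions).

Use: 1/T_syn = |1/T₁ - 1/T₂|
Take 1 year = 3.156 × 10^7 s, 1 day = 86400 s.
T₁ = 89.26 days = 7.71206 × 10^6 s
T₂ = 7.728 years = 2.43896 × 10^8 s
1/T₁ = 1.29667 × 10^-7 s⁻¹
1/T₂ = 4.10011 × 10^-9 s⁻¹
|1/T₁ − 1/T₂| = 1.25567 × 10^-7 s⁻¹
T_syn = 1 / |1/T₁ − 1/T₂| = 7.96388 × 10^6 s ≈ 92.17 days

Final answer: T_syn = 92.17 days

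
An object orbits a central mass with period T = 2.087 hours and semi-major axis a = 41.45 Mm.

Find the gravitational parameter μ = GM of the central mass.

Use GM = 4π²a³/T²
T = 2.087 hours = 7513.2 s
a = 41.45 Mm = 4.145 × 10^7 m
a³ = 7.12153 × 10^22 m³
T² = 5.64482 × 10^7 s²
GM = 4π² × (7.12153 × 10^22) / (5.64482 × 10^7) = 4.98062 × 10^16 m³/s²
GM ≈ 4.981 × 10^16 m³/s²

Final answer: GM = 4.981 × 10^16 m³/s²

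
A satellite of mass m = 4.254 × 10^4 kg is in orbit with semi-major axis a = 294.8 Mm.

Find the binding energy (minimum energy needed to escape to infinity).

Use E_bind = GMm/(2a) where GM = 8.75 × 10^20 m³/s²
a = 294.8 Mm = 2.948 × 10^8 m
GM = 8.75 × 10^20 m³/s²
m = 4.254 × 10^4 kg
GMm = 8.75 × 10^20 × 42540 = 3.72225 × 10^25 m³·kg/s²
2a = 5.896 × 10^8 m
E_bind = GMm/(2a) = 6.31318 × 10^16 J ≈ 63.13 PJ

Final answer: 63.13 PJ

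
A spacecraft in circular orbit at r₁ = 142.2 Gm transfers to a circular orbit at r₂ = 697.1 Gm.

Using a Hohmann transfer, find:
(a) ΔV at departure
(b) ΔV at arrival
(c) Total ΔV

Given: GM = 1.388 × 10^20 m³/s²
r₁ = 142.2 Gm = 1.422 × 10^11 m
r₂ = 697.1 Gm = 6.971 × 10^11 m
GM = 1.388 × 10^20 m³/s²
Transfer ellipse: a_t = (r₁ + r₂)/2 = 4.1965 × 10^11 m
Circular speed at r₁: v₁ = √(GM/r₁) = 31242.4 m/s
Transfer speed at r₁ (periapsis): v₁ₜ = √(GM(2/r₁ − 1/a_t)) = 40267 m/s
(a) ΔV₁ = v₁ₜ − v₁ = 9024.52 m/s ≈ 9.025 km/s
Circular speed at r₂: v₂ = √(GM/r₂) = 14110.7 m/s
Transfer speed at r₂ (apoapsis): v₂ₜ = √(GM(2/r₂ − 1/a_t)) = 8213.97 m/s
(b) ΔV₂ = v₂ − v₂ₜ = 5896.68 m/s ≈ 5.897 km/s
(c) ΔV_total = ΔV₁ + ΔV₂ = 14921.2 m/s ≈ 14.92 km/s

Final answer:
(a) ΔV₁ = 9.025 km/s
(b) ΔV₂ = 5.897 km/s
(c) ΔV_total = 14.92 km/s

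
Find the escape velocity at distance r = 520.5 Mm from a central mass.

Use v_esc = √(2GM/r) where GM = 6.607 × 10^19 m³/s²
r = 520.5 Mm = 5.205 × 10^8 m
GM = 6.607 × 10^19 m³/s²
2GM/r = 2 × (6.607 × 10^19) / (5.205 × 10^8) = 2.53871 × 10^11 m²/s²
v_esc = √(2GM/r) = 503856 m/s ≈ 503.9 km/s

Final answer: 503.9 km/s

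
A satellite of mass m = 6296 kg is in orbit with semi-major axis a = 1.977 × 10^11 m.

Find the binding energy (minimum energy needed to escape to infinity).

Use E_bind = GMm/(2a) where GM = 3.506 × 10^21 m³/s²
a = 1.977 × 10^11 m
GM = 3.506 × 10^21 m³/s²
m = 6296 kg
GMm = 3.506 × 10^21 × 6296 = 2.20738 × 10^25 m³·kg/s²
2a = 3.954 × 10^11 m
E_bind = GMm/(2a) = 5.58264 × 10^13 J ≈ 55.83 TJ

Final answer: 55.83 TJ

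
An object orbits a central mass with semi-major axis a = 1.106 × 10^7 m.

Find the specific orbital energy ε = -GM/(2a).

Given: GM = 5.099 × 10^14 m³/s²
a = 1.106 × 10^7 m
GM = 5.099 × 10^14 m³/s²
2a = 2.212 × 10^7 m
ε = −GM/(2a) = -2.30515 × 10^7 J/kg ≈ -23.05 MJ/kg

Final answer: -23.05 MJ/kg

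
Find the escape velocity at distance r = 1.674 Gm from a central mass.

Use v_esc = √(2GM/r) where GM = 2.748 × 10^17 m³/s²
r = 1.674 Gm = 1.674 × 10^9 m
GM = 2.748 × 10^17 m³/s²
2GM/r = 2 × (2.748 × 10^17) / (1.674 × 10^9) = 3.28315 × 10^8 m²/s²
v_esc = √(2GM/r) = 18119.5 m/s ≈ 18.12 km/s

Final answer: 18.12 km/s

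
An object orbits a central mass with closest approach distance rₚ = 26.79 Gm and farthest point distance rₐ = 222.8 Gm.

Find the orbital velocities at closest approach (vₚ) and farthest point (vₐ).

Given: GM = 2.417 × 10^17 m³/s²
rₚ = 26.79 Gm = 2.679 × 10^10 m
rₐ = 222.8 Gm = 2.228 × 10^11 m
GM = 2.417 × 10^17 m³/s²
a = (rₚ + rₐ)/2 = 1.24795 × 10^11 m
Vis-viva: v² = GM (2/r − 1/a)
vₚ² = 2.417 × 10^17 × (7.46547 × 10^-11 − 8.01314 × 10^-12) = 1.61073 × 10^7 m²/s²
vₚ = 4013.39 m/s ≈ 4.013 km/s
vₐ² = 2.417 × 10^17 × (8.97666 × 10^-12 − 8.01314 × 10^-12) = 232883 m²/s²
vₐ = 482.579 m/s ≈ 482.6 m/s

Final answer: vₚ = 4.013 km/s, vₐ = 482.6 m/s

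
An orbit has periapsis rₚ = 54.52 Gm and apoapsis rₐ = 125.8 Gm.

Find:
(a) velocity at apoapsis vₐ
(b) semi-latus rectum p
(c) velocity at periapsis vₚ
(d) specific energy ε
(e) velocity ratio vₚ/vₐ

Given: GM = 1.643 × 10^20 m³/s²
rₚ = 54.52 Gm = 5.452 × 10^10 m
rₐ = 125.8 Gm = 1.258 × 10^11 m
GM = 1.643 × 10^20 m³/s²
a = (rₚ + rₐ)/2 = 9.016 × 10^10 m
e = (rₐ − rₚ)/(rₐ + rₚ) = (7.128 × 10^10) / (1.8032 × 10^11) = 0.395297
(a) vₐ² = GM (2/rₐ − 1/a) = 1.643 × 10^20 × (1.58983 × 10^-11 − 1.10914 × 10^-11) = 7.89767 × 10^8 m²/s²;  vₐ = 28102.8 m/s ≈ 28.1 km/s
(b) 1 − e² = 0.84374;  p = a(1 − e²) = 9.016 × 10^10 × 0.84374 = 7.60716 × 10^10 m ≈ 76.07 Gm
(c) vₚ² = GM (2/rₚ − 1/a) = 1.643 × 10^20 × (3.66838 × 10^-11 − 1.10914 × 10^-11) = 4.20483 × 10^9 m²/s²;  vₚ = 64844.7 m/s ≈ 64.84 km/s
(d) 2a = 1.8032 × 10^11 m;  ε = −GM/(2a) = -9.11158 × 10^8 J/kg ≈ -911.2 MJ/kg
(e) vₚ/vₐ = rₐ/rₚ (angular momentum) = (1.258 × 10^11) / (5.452 × 10^10) = 2.30741 ≈ 2.307

Final answer:
(a) velocity at apoapsis vₐ = 28.1 km/s
(b) semi-latus rectum p = 76.07 Gm
(c) velocity at periapsis vₚ = 64.84 km/s
(d) specific energy ε = -911.2 MJ/kg
(e) velocity ratio vₚ/vₐ = 2.307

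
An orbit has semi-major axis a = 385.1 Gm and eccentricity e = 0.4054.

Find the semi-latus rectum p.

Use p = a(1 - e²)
a = 385.1 Gm = 3.851 × 10^11 m
e = 0.4054,  e² = 0.164349,  1 − e² = 0.835651
p = a(1 − e²) = 3.851 × 10^11 m × 0.835651 = 3.21809 × 10^11 m ≈ 321.8 Gm

Final answer: p = 321.8 Gm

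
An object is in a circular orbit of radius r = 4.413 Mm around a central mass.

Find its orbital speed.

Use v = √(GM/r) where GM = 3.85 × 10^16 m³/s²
r = 4.413 Mm = 4.413 × 10^6 m
GM = 3.85 × 10^16 m³/s²
GM/r = (3.85 × 10^16) / (4.413 × 10^6) = 8.72422 × 10^9 m²/s²
v = √(GM/r) = 93403.6 m/s ≈ 93.4 km/s

Final answer: 93.4 km/s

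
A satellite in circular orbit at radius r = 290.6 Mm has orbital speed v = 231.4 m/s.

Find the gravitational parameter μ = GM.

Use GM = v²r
r = 290.6 Mm = 2.906 × 10^8 m
v = 231.4 m/s
v² = 53546 m²/s²
GM = v²r = 53546 × 2.906 × 10^8 = 1.55605 × 10^13 m³/s²
GM ≈ 1.556 × 10^13 m³/s²

Final answer: GM = 1.556 × 10^13 m³/s²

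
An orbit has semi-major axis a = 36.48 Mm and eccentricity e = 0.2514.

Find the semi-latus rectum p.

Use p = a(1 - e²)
a = 36.48 Mm = 3.648 × 10^7 m
e = 0.2514,  e² = 0.063202,  1 − e² = 0.936798
p = a(1 − e²) = 3.648 × 10^7 m × 0.936798 = 3.41744 × 10^7 m ≈ 34.17 Mm

Final answer: p = 34.17 Mm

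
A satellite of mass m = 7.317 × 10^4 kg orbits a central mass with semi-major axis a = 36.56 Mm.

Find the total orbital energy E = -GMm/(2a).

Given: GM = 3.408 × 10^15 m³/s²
a = 36.56 Mm = 3.656 × 10^7 m
GM = 3.408 × 10^15 m³/s²
2a = 7.312 × 10^7 m
GMm = 3.408 × 10^15 × 73170 = 2.49363 × 10^20 m³·kg/s²
E = −GMm/(2a) = -3.41033 × 10^12 J ≈ -3.41 TJ

Final answer: -3.41 TJ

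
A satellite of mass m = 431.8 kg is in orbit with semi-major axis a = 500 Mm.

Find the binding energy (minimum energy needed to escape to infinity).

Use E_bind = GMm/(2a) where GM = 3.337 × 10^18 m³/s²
a = 500 Mm = 5 × 10^8 m
GM = 3.337 × 10^18 m³/s²
m = 431.8 kg
GMm = 3.337 × 10^18 × 431.8 = 1.44092 × 10^21 m³·kg/s²
2a = 1 × 10^9 m
E_bind = GMm/(2a) = 1.44092 × 10^12 J ≈ 1.441 TJ

Final answer: 1.441 TJ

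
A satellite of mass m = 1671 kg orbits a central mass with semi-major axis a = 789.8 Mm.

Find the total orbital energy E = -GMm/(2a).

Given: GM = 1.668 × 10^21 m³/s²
a = 789.8 Mm = 7.898 × 10^8 m
GM = 1.668 × 10^21 m³/s²
2a = 1.5796 × 10^9 m
GMm = 1.668 × 10^21 × 1671 = 2.78723 × 10^24 m³·kg/s²
E = −GMm/(2a) = -1.76452 × 10^15 J ≈ -1.765 PJ

Final answer: -1.765 PJ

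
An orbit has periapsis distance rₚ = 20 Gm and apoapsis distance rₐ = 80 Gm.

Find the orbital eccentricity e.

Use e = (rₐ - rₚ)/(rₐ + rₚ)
rₚ = 20 Gm = 2 × 10^10 m
rₐ = 80 Gm = 8 × 10^10 m
rₐ − rₚ = 6 × 10^10 m
rₐ + rₚ = 1 × 10^11 m
e = (rₐ − rₚ)/(rₐ + rₚ) = 0.6

Final answer: e = 0.6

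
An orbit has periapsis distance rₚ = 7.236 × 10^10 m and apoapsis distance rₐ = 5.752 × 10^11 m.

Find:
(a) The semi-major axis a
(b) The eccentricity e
rₚ = 7.236 × 10^10 m
rₐ = 5.752 × 10^11 m
(a) a = (rₚ + rₐ)/2 = 3.2378 × 10^11 m ≈ 3.238 × 10^11 m
(b) e = (rₐ − rₚ)/(rₐ + rₚ) = (5.0284 × 10^11) / (6.4756 × 10^11) = 0.776515

Final answer:
(a) a = 3.238 × 10^11 m
(b) e = 0.7765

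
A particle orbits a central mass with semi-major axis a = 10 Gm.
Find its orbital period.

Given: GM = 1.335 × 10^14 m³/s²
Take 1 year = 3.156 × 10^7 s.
a = 10 Gm = 1 × 10^10 m
GM = 1.335 × 10^14 m³/s²
a³ = 1 × 10^30 m³
T = 2π √(a³/GM) = 2π √((1 × 10^30) / (1.335 × 10^14)) = 2π × 8.65485 × 10^7 s
T = 5.438 × 10^8 s ≈ 17.23 years

Final answer: 17.23 years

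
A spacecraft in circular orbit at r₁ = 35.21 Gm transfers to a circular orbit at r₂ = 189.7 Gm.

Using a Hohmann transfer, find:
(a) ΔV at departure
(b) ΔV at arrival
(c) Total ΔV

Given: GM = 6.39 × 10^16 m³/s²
r₁ = 35.21 Gm = 3.521 × 10^10 m
r₂ = 189.7 Gm = 1.897 × 10^11 m
GM = 6.39 × 10^16 m³/s²
Transfer ellipse: a_t = (r₁ + r₂)/2 = 1.12455 × 10^11 m
Circular speed at r₁: v₁ = √(GM/r₁) = 1347.15 m/s
Transfer speed at r₁ (periapsis): v₁ₜ = √(GM(2/r₁ − 1/a_t)) = 1749.69 m/s
(a) ΔV₁ = v₁ₜ − v₁ = 402.538 m/s ≈ 402.5 m/s
Circular speed at r₂: v₂ = √(GM/r₂) = 580.386 m/s
Transfer speed at r₂ (apoapsis): v₂ₜ = √(GM(2/r₂ − 1/a_t)) = 324.758 m/s
(b) ΔV₂ = v₂ − v₂ₜ = 255.627 m/s ≈ 255.6 m/s
(c) ΔV_total = ΔV₁ + ΔV₂ = 658.165 m/s ≈ 658.2 m/s

Final answer:
(a) ΔV₁ = 402.5 m/s
(b) ΔV₂ = 255.6 m/s
(c) ΔV_total = 658.2 m/s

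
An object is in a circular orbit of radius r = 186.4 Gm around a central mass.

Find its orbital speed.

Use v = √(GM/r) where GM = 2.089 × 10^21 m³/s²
r = 186.4 Gm = 1.864 × 10^11 m
GM = 2.089 × 10^21 m³/s²
GM/r = (2.089 × 10^21) / (1.864 × 10^11) = 1.12071 × 10^10 m²/s²
v = √(GM/r) = 105864 m/s ≈ 105.9 km/s

Final answer: 105.9 km/s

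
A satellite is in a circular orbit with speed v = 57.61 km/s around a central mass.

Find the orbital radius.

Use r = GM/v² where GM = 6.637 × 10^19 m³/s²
v = 57.61 km/s = 57610 m/s
GM = 6.637 × 10^19 m³/s²
v² = 3.31891 × 10^9 m²/s²
r = GM/v² = (6.637 × 10^19) / (3.31891 × 10^9) = 1.99975 × 10^10 m ≈ 20 Gm

Final answer: 20 Gm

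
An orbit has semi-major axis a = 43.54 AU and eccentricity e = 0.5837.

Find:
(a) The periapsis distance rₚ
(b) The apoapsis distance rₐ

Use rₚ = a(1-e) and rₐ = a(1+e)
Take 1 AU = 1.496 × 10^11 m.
a = 43.54 AU = 6.51358 × 10^12 m
e = 0.5837:  1 − e = 0.4163,  1 + e = 1.5837
(a) rₚ = a(1 − e) = 6.51358 × 10^12 m × 0.4163 = 2.71161 × 10^12 m ≈ 18.13 AU
(b) rₐ = a(1 + e) = 6.51358 × 10^12 m × 1.5837 = 1.03156 × 10^13 m ≈ 68.95 AU

Final answer:
(a) rₚ = 18.13 AU
(b) rₐ = 68.95 AU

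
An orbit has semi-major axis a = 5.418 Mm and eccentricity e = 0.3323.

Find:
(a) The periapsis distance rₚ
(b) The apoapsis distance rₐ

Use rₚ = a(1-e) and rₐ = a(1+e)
a = 5.418 Mm = 5.418 × 10^6 m
e = 0.3323:  1 − e = 0.6677,  1 + e = 1.3323
(a) rₚ = a(1 − e) = 5.418 × 10^6 m × 0.6677 = 3.6176 × 10^6 m ≈ 3.618 Mm
(b) rₐ = a(1 + e) = 5.418 × 10^6 m × 1.3323 = 7.2184 × 10^6 m ≈ 7.218 Mm

Final answer:
(a) rₚ = 3.618 Mm
(b) rₐ = 7.218 Mm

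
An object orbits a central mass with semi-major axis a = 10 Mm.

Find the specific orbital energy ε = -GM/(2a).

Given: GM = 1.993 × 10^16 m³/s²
a = 10 Mm = 1 × 10^7 m
GM = 1.993 × 10^16 m³/s²
2a = 2 × 10^7 m
ε = −GM/(2a) = -9.965 × 10^8 J/kg ≈ -996.5 MJ/kg

Final answer: -996.5 MJ/kg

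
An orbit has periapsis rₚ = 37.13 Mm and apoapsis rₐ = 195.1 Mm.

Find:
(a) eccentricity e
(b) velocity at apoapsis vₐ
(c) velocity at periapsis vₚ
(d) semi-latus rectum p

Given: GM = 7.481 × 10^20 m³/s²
rₚ = 37.13 Mm = 3.713 × 10^7 m
rₐ = 195.1 Mm = 1.951 × 10^8 m
GM = 7.481 × 10^20 m³/s²
a = (rₚ + rₐ)/2 = 1.16115 × 10^8 m
e = (rₐ − rₚ)/(rₐ + rₚ) = (1.5797 × 10^8) / (2.3223 × 10^8) = 0.680231
(a) e = 0.680231 ≈ 0.6802
(b) vₐ² = GM (2/rₐ − 1/a) = 7.481 × 10^20 × (1.02512 × 10^-8 − 8.61215 × 10^-9) = 1.22614 × 10^12 m²/s²;  vₐ = 1.10731 × 10^6 m/s ≈ 1107 km/s
(c) vₚ² = GM (2/rₚ − 1/a) = 7.481 × 10^20 × (5.38648 × 10^-8 − 8.61215 × 10^-9) = 3.38535 × 10^13 m²/s²;  vₚ = 5.81838 × 10^6 m/s ≈ 5818 km/s
(d) 1 − e² = 0.537286;  p = a(1 − e²) = 1.16115 × 10^8 × 0.537286 = 6.2387 × 10^7 m ≈ 62.39 Mm

Final answer:
(a) eccentricity e = 0.6802
(b) velocity at apoapsis vₐ = 1107 km/s
(c) velocity at periapsis vₚ = 5818 km/s
(d) semi-latus rectum p = 62.39 Mm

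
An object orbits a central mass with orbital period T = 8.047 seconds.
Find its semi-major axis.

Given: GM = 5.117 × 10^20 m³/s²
T = 8.047 seconds
GM = 5.117 × 10^20 m³/s²
Kepler's third law: a³ = GM T² / (4π²)
T² = 64.7542 s²
a³ = (5.117 × 10^20) × 64.7542 / (4π²) = 8.39312 × 10^20 m³
a = (a³)^(1/3) = 9.43281 × 10^6 m ≈ 9.433 Mm

Final answer: 9.433 Mm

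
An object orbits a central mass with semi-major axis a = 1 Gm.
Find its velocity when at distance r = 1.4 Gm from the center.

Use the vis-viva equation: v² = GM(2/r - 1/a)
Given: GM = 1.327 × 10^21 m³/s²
a = 1 Gm = 1 × 10^9 m
r = 1.4 Gm = 1.4 × 10^9 m
GM = 1.327 × 10^21 m³/s²
2/r − 1/a = 1.42857 × 10^-9 − 1 × 10^-9 = 4.28571 × 10^-10 m⁻¹
v² = GM (2/r − 1/a) = 5.68714 × 10^11 m²/s²
v = 754131 m/s ≈ 754.1 km/s

Final answer: 754.1 km/s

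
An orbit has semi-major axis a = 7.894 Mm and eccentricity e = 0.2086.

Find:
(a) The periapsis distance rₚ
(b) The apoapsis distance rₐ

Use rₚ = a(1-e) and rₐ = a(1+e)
a = 7.894 Mm = 7.894 × 10^6 m
e = 0.2086:  1 − e = 0.7914,  1 + e = 1.2086
(a) rₚ = a(1 − e) = 7.894 × 10^6 m × 0.7914 = 6.24731 × 10^6 m ≈ 6.247 Mm
(b) rₐ = a(1 + e) = 7.894 × 10^6 m × 1.2086 = 9.54069 × 10^6 m ≈ 9.541 Mm

Final answer:
(a) rₚ = 6.247 Mm
(b) rₐ = 9.541 Mm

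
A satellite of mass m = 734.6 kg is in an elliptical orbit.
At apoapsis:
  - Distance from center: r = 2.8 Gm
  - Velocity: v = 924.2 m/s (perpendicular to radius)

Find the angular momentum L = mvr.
r = 2.8 Gm = 2.8 × 10^9 m
v = 924.2 m/s
vr = 924.2 × 2.8 × 10^9 = 2.58776 × 10^12 m²/s
L = m × vr = 734.6 × 2.58776 × 10^12 = 1.90097 × 10^15 kg·m²/s ≈ 1.901 × 10^15 kg·m²/s

Final answer: L = 1.901 × 10^15 kg·m²/s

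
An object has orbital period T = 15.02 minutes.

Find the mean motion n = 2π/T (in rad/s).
T = 15.02 minutes = 901.2 s
n = 2π / 901.2 s = 0.00697202 rad/s ≈ 0.006972 rad/s

Final answer: n = 0.006972 rad/s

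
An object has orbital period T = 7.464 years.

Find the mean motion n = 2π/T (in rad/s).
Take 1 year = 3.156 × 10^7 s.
T = 7.464 years = 2.35564 × 10^8 s
n = 2π / (2.35564 × 10^8 s) = 2.6673 × 10^-8 rad/s ≈ 2.667 × 10^-8 rad/s

Final answer: n = 2.667 × 10^-8 rad/s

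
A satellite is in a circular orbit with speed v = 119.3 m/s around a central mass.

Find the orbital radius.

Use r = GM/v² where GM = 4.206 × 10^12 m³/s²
v = 119.3 m/s
GM = 4.206 × 10^12 m³/s²
v² = 14232.5 m²/s²
r = GM/v² = (4.206 × 10^12) / 14232.5 = 2.95521 × 10^8 m ≈ 295.5 Mm

Final answer: 295.5 Mm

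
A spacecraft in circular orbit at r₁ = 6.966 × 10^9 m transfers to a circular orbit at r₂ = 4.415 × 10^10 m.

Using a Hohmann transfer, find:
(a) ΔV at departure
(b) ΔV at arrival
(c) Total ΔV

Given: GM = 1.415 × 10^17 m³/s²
r₁ = 6.966 × 10^9 m
r₂ = 4.415 × 10^10 m
GM = 1.415 × 10^17 m³/s²
Transfer ellipse: a_t = (r₁ + r₂)/2 = 2.5558 × 10^10 m
Circular speed at r₁: v₁ = √(GM/r₁) = 4506.99 m/s
Transfer speed at r₁ (periapsis): v₁ₜ = √(GM(2/r₁ − 1/a_t)) = 5923.64 m/s
(a) ΔV₁ = v₁ₜ − v₁ = 1416.65 m/s ≈ 1.417 km/s
Circular speed at r₂: v₂ = √(GM/r₂) = 1790.25 m/s
Transfer speed at r₂ (apoapsis): v₂ₜ = √(GM(2/r₂ − 1/a_t)) = 934.633 m/s
(b) ΔV₂ = v₂ − v₂ₜ = 855.614 m/s ≈ 855.6 m/s
(c) ΔV_total = ΔV₁ + ΔV₂ = 2272.26 m/s ≈ 2.272 km/s

Final answer:
(a) ΔV₁ = 1.417 km/s
(b) ΔV₂ = 855.6 m/s
(c) ΔV_total = 2.272 km/s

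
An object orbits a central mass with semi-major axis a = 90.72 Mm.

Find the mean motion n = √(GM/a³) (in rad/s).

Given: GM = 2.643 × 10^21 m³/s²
a = 90.72 Mm = 9.072 × 10^7 m
GM = 2.643 × 10^21 m³/s²
a³ = 7.46636 × 10^23 m³
GM/a³ = (2.643 × 10^21) / (7.46636 × 10^23) = 0.00353988 s⁻²
n = √(GM/a³) = 0.0594969 rad/s ≈ 0.0595 rad/s

Final answer: n = 0.0595 rad/s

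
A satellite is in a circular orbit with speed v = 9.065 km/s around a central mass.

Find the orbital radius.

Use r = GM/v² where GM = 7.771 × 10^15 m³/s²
v = 9.065 km/s = 9065 m/s
GM = 7.771 × 10^15 m³/s²
v² = 8.21742 × 10^7 m²/s²
r = GM/v² = (7.771 × 10^15) / (8.21742 × 10^7) = 9.45674 × 10^7 m ≈ 94.57 Mm

Final answer: 94.57 Mm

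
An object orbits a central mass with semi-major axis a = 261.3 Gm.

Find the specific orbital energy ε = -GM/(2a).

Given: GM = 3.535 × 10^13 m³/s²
a = 261.3 Gm = 2.613 × 10^11 m
GM = 3.535 × 10^13 m³/s²
2a = 5.226 × 10^11 m
ε = −GM/(2a) = -67.6426 J/kg ≈ -67.64 J/kg

Final answer: -67.64 J/kg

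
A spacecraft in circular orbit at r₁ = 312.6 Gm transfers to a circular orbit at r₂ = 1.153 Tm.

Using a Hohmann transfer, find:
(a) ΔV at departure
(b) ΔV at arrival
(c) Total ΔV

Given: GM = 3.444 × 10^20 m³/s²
r₁ = 312.6 Gm = 3.126 × 10^11 m
r₂ = 1.153 Tm = 1.153 × 10^12 m
GM = 3.444 × 10^20 m³/s²
Transfer ellipse: a_t = (r₁ + r₂)/2 = 7.328 × 10^11 m
Circular speed at r₁: v₁ = √(GM/r₁) = 33192.3 m/s
Transfer speed at r₁ (periapsis): v₁ₜ = √(GM(2/r₁ − 1/a_t)) = 41635 m/s
(a) ΔV₁ = v₁ₜ − v₁ = 8442.76 m/s ≈ 8.443 km/s
Circular speed at r₂: v₂ = √(GM/r₂) = 17282.9 m/s
Transfer speed at r₂ (apoapsis): v₂ₜ = √(GM(2/r₂ − 1/a_t)) = 11288 m/s
(b) ΔV₂ = v₂ − v₂ₜ = 5994.87 m/s ≈ 5.995 km/s
(c) ΔV_total = ΔV₁ + ΔV₂ = 14437.6 m/s ≈ 14.44 km/s

Final answer:
(a) ΔV₁ = 8.443 km/s
(b) ΔV₂ = 5.995 km/s
(c) ΔV_total = 14.44 km/s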